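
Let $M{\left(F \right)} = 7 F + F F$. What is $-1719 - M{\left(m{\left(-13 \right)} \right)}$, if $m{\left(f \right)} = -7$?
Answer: $-1719$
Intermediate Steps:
$M{\left(F \right)} = F^{2} + 7 F$ ($M{\left(F \right)} = 7 F + F^{2} = F^{2} + 7 F$)
$-1719 - M{\left(m{\left(-13 \right)} \right)} = -1719 - - 7 \left(7 - 7\right) = -1719 - \left(-7\right) 0 = -1719 - 0 = -1719 + 0 = -1719$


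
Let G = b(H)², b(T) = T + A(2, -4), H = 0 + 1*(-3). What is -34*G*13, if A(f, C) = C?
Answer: -21658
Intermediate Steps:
H = -3 (H = 0 - 3 = -3)
b(T) = -4 + T (b(T) = T - 4 = -4 + T)
G = 49 (G = (-4 - 3)² = (-7)² = 49)
-34*G*13 = -34*49*13 = -1666*13 = -21658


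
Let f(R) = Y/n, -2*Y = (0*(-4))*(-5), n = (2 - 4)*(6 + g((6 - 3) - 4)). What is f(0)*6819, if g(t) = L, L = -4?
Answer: 0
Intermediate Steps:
g(t) = -4
n = -4 (n = (2 - 4)*(6 - 4) = -2*2 = -4)
Y = 0 (Y = -0*(-4)*(-5)/2 = -0*(-5) = -1/2*0 = 0)
f(R) = 0 (f(R) = 0/(-4) = 0*(-1/4) = 0)
f(0)*6819 = 0*6819 = 0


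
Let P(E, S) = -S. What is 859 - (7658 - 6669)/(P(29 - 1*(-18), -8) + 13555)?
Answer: 11649628/13563 ≈ 858.93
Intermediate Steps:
859 - (7658 - 6669)/(P(29 - 1*(-18), -8) + 13555) = 859 - (7658 - 6669)/(-1*(-8) + 13555) = 859 - 989/(8 + 13555) = 859 - 989/13563 = 11649628/13563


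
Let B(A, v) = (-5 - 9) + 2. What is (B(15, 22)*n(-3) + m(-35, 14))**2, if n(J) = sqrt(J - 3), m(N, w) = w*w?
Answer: 37552 - 4704*I*sqrt(6) ≈ 37552.0 - 11522.0*I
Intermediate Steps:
m(N, w) = w**2
n(J) = sqrt(-3 + J)
B(A, v) = -12 (B(A, v) = -14 + 2 = -12)
(B(15, 22)*n(-3) + m(-35, 14))**2 = (-12*sqrt(-3 - 3) + 14**2)**2 = (-12*I*sqrt(6) + 196)**2 = (196 - 12*I*sqrt(6))**2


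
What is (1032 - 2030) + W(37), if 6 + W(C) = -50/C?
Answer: -37198/37 ≈ -1005.4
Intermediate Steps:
W(C) = -6 - 50/C
(1032 - 2030) + W(37) = (1032 - 2030) + (-6 - 50/37) = -998 + (-6 - 50*1/37) = -998 + (-6 - 50/37) = -998 - 272/37 = -37198/37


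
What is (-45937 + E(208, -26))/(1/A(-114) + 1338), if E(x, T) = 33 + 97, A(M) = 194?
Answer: -582/17 ≈ -34.235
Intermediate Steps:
E(x, T) = 130
(-45937 + E(208, -26))/(1/A(-114) + 1338) = (-45937 + 130)/(1/194 + 1338) = -45807/(1/194 + 1338) = -45807/259573/194 = -45807*194/259573 = -582/17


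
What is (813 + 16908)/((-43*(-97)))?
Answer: 17721/4171 ≈ 4.2486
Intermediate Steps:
(813 + 16908)/((-43*(-97))) = 17721/4171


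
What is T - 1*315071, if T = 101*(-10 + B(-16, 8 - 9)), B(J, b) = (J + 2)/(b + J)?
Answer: -5371963/17 ≈ -3.1600e+5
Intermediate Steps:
B(J, b) = (2 + J)/(J + b)
T = -15756/17 (T = 101*(-10 + (2 - 16)/(-16 + (8 - 9))) = 101*(-10 - 14/(-16 - 1)) = 101*(-10 - 14/(-17)) = 101*(-10 - 1/17*(-14)) = 101*(-10 + 14/17) = 101*(-156/17) = -15756/17 ≈ -926.82)
T - 1*315071 = -15756/17 - 1*315071 = -15756/17 - 315071 = -5371963/17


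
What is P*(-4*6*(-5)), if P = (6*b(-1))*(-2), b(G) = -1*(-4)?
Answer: -5760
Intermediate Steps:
b(G) = 4
P = -48 (P = (6*4)*(-2) = 24*(-2) = -48)
P*(-4*6*(-5)) = -48*(-4*6)*(-5) = -(-1152)*(-5) = -48*120 = -5760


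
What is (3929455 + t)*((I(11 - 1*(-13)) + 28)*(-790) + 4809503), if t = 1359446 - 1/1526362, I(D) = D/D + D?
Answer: 2264002379386244289/89786 ≈ 2.5216e+13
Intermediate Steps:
I(D) = 1 + D
t = 2075006715451/1526362 (t = 1359446 - 1*1/1526362 = 1359446 - 1/1526362 = 2075006715451/1526362 ≈ 1.3594e+6)
(3929455 + t)*((I(11 - 1*(-13)) + 28)*(-790) + 4809503) = (3929455 + 2075006715451/1526362)*(((1 + (11 - 1*(-13))) + 28)*(-790) + 4809503) = 8072777508161*(((1 + (11 + 13)) + 28)*(-790) + 4809503)/1526362 = 8072777508161*(((1 + 24) + 28)*(-790) + 4809503)/1526362 = 8072777508161*((25 + 28)*(-790) + 4809503)/1526362 = 8072777508161*(53*(-790) + 4809503)/1526362 = 8072777508161*(-41870 + 4809503)/1526362 = (8072777508161/1526362)*4767633 = 2264002379386244289/89786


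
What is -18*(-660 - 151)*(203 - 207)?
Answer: -58392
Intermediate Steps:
-18*(-660 - 151)*(203 - 207) = -(-14598)*(-4) = -18*3244 = -58392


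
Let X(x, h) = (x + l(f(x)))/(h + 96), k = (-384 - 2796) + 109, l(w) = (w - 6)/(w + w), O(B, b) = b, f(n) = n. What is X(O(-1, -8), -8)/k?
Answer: 57/2161984 ≈ 2.6365e-5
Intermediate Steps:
l(w) = (-6 + w)/(2*w) (l(w) = (-6 + w)/((2*w)) = (-6 + w)*(1/(2*w)) = (-6 + w)/(2*w))
k = -3071 (k = -3180 + 109 = -3071)
X(x, h) = (x + (-6 + x)/(2*x))/(96 + h) (X(x, h) = (x + (-6 + x)/(2*x))/(h + 96) = (x + (-6 + x)/(2*x))/(96 + h))
X(O(-1, -8), -8)/k = ((-3 + (-8)² + (½)*(-8))/((-8)*(96 - 8)))/(-3071) = -⅛*(-3 + 64 - 4)/88*(-1/3071) = -⅛*1/88*57*(-1/3071) = -57/704*(-1/3071) = 57/2161984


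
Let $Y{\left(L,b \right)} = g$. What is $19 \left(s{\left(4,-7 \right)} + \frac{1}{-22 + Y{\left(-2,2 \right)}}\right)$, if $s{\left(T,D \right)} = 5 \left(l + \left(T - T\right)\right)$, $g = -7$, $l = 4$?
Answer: $\frac{11001}{29} \approx 379.34$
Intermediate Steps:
$s{\left(T,D \right)} = 20$ ($s{\left(T,D \right)} = 5 \left(4 + \left(T - T\right)\right) = 5 \left(4 + 0\right) = 5 \cdot 4 = 20$)
$Y{\left(L,b \right)} = -7$
$19 \left(s{\left(4,-7 \right)} + \frac{1}{-22 + Y{\left(-2,2 \right)}}\right) = 19 \left(20 + \frac{1}{-22 - 7}\right) = 19 \left(20 + \frac{1}{-29}\right) = 19 \left(20 - \frac{1}{29}\right) = 19 \cdot \frac{579}{29} = \frac{11001}{29}$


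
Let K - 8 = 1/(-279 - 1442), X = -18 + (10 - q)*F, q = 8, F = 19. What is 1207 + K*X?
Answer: 2352587/1721 ≈ 1367.0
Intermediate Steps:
X = 20 (X = -18 + (10 - 1*8)*19 = -18 + (10 - 8)*19 = -18 + 2*19 = -18 + 38 = 20)
K = 13767/1721 (K = 8 + 1/(-279 - 1442) = 8 + 1/(-1721) = 8 - 1/1721 = 13767/1721 ≈ 7.9994)
1207 + K*X = 1207 + (13767/1721)*20 = 1207 + 275340/1721 = 2352587/1721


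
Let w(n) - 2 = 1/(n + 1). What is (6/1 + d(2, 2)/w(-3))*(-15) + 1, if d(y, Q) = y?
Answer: -109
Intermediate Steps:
w(n) = 2 + 1/(1 + n) (w(n) = 2 + 1/(n + 1) = 2 + 1/(1 + n))
(6/1 + d(2, 2)/w(-3))*(-15) + 1 = (6/1 + 2/(((3 + 2*(-3))/(1 - 3))))*(-15) + 1 = (6*1 + 2/(((3 - 6)/(-2))))*(-15) + 1 = (6 + 2/((-½*(-3))))*(-15) + 1 = (6 + 2/(3/2))*(-15) + 1 = (6 + 2*(⅔))*(-15) + 1 = (6 + 4/3)*(-15) + 1 = (22/3)*(-15) + 1 = -110 + 1 = -109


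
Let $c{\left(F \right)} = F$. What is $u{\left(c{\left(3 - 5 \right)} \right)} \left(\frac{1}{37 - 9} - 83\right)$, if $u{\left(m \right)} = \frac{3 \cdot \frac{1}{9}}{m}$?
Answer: $\frac{2323}{168} \approx 13.827$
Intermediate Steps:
$u{\left(m \right)} = \frac{1}{3 m}$ ($u{\left(m \right)} = \frac{3 \cdot \frac{1}{9}}{m} = \frac{1}{3 m}$)
$u{\left(c{\left(3 - 5 \right)} \right)} \left(\frac{1}{37 - 9} - 83\right) = \frac{1}{3 \left(3 - 5\right)} \left(\frac{1}{37 - 9} - 83\right) = \frac{1}{3 \left(3 - 5\right)} \left(\frac{1}{28} - 83\right) = \frac{1}{3 \left(-2\right)} \left(\frac{1}{28} - 83\right) = \frac{1}{3} \left(- \frac{1}{2}\right) \left(- \frac{2323}{28}\right) = \left(- \frac{1}{6}\right) \left(- \frac{2323}{28}\right) = \frac{2323}{168}$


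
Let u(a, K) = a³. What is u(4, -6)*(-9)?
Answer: -576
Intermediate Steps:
u(4, -6)*(-9) = 4³*(-9) = 64*(-9) = -576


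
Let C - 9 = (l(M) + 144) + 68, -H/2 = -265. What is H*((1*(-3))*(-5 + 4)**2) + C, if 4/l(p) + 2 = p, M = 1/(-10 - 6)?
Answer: -45241/33 ≈ -1370.9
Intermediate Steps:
M = -1/16 (M = 1/(-16) = -1/16 ≈ -0.062500)
l(p) = 4/(-2 + p)
H = 530 (H = -2*(-265) = 530)
C = 7229/33 (C = 9 + ((4/(-2 - 1/16) + 144) + 68) = 9 + ((4/(-33/16) + 144) + 68) = 9 + ((4*(-16/33) + 144) + 68) = 9 + ((-64/33 + 144) + 68) = 9 + (4688/33 + 68) = 9 + 6932/33 = 7229/33 ≈ 219.06)
H*((1*(-3))*(-5 + 4)**2) + C = 530*((1*(-3))*(-5 + 4)**2) + 7229/33 = 530*(-3*(-1)**2) + 7229/33 = 530*(-3*1) + 7229/33 = 530*(-3) + 7229/33 = -1590 + 7229/33 = -45241/33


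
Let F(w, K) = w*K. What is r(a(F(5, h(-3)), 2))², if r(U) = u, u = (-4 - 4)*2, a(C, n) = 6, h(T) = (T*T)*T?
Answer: 256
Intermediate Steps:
h(T) = T³ (h(T) = T²*T = T³)
F(w, K) = K*w
u = -16 (u = -8*2 = -16)
r(U) = -16
r(a(F(5, h(-3)), 2))² = (-16)² = 256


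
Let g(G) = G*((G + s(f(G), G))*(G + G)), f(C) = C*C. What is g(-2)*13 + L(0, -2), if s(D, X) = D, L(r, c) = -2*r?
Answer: 208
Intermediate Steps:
f(C) = C**2
g(G) = 2*G**2*(G + G**2) (g(G) = G*((G + G**2)*(G + G)) = G*((G + G**2)*(2*G)) = G*(2*G*(G + G**2)) = 2*G**2*(G + G**2))
g(-2)*13 + L(0, -2) = (2*(-2)**3*(1 - 2))*13 - 2*0 = (2*(-8)*(-1))*13 + 0 = 16*13 + 0 = 208 + 0 = 208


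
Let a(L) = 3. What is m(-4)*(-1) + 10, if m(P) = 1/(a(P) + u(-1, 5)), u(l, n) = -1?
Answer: 19/2 ≈ 9.5000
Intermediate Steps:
m(P) = ½ (m(P) = 1/(3 - 1) = 1/2 = ½)
m(-4)*(-1) + 10 = (½)*(-1) + 10 = -½ + 10 = 19/2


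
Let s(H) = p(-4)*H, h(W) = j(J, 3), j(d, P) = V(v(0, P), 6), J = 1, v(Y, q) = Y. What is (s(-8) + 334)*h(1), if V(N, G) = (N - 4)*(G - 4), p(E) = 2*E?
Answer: -3184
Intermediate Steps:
V(N, G) = (-4 + G)*(-4 + N) (V(N, G) = (-4 + N)*(-4 + G) = (-4 + G)*(-4 + N))
j(d, P) = -8 (j(d, P) = 16 - 4*6 - 4*0 + 6*0 = 16 - 24 + 0 + 0 = -8)
h(W) = -8
s(H) = -8*H (s(H) = (2*(-4))*H = -8*H)
(s(-8) + 334)*h(1) = (-8*(-8) + 334)*(-8) = (64 + 334)*(-8) = 398*(-8) = -3184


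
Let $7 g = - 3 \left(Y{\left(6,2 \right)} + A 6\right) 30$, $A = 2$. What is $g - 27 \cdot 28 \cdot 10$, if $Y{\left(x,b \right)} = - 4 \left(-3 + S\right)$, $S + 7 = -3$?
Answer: $- \frac{58680}{7} \approx -8382.9$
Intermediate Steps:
$S = -10$ ($S = -7 - 3 = -10$)
$Y{\left(x,b \right)} = 52$ ($Y{\left(x,b \right)} = - 4 \left(-3 - 10\right) = \left(-4\right) \left(-13\right) = 52$)
$g = - \frac{5760}{7}$ ($g = \frac{- 3 \left(52 + 2 \cdot 6\right) 30}{7} = \frac{- 3 \left(52 + 12\right) 30}{7} = \frac{\left(-3\right) 64 \cdot 30}{7} = \frac{\left(-192\right) 30}{7} = \frac{1}{7} \left(-5760\right) = - \frac{5760}{7} \approx -822.86$)
$g - 27 \cdot 28 \cdot 10 = - \frac{5760}{7} - 27 \cdot 28 \cdot 10 = - \frac{5760}{7} - 756 \cdot 10 = - \frac{5760}{7} - 7560 = - \frac{58680}{7}$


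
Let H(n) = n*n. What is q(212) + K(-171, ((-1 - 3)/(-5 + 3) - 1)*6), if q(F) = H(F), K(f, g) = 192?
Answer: 45136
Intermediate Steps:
H(n) = n**2
q(F) = F**2
q(212) + K(-171, ((-1 - 3)/(-5 + 3) - 1)*6) = 212**2 + 192 = 44944 + 192 = 45136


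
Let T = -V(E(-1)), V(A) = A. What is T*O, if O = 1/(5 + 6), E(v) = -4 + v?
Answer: 5/11 ≈ 0.45455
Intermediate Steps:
T = 5 (T = -(-4 - 1) = -1*(-5) = 5)
O = 1/11 ≈ 0.090909
T*O = 5*(1/11) = 5/11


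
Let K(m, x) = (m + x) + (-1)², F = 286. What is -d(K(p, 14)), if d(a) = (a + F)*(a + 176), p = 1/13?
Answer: -9722376/169 ≈ -57529.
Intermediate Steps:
p = 1/13 ≈ 0.076923
K(m, x) = 1 + m + x (K(m, x) = (m + x) + 1 = 1 + m + x)
d(a) = (176 + a)*(286 + a) (d(a) = (a + 286)*(a + 176) = (286 + a)*(176 + a) = (176 + a)*(286 + a))
-d(K(p, 14)) = -(50336 + (1 + 1/13 + 14)² + 462*(1 + 1/13 + 14)) = -(50336 + (196/13)² + 462*(196/13)) = -(50336 + 38416/169 + 90552/13) = -1*9722376/169 = -9722376/169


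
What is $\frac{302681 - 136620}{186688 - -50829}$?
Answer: $\frac{23723}{33931} \approx 0.69915$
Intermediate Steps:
$\frac{302681 - 136620}{186688 - -50829} = \frac{166061}{186688 + 50829} = \frac{166061}{237517} = 166061 \cdot \frac{1}{237517} = \frac{23723}{33931}$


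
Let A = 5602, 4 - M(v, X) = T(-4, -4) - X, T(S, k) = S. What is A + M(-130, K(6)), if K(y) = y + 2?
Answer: 5618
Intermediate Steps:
K(y) = 2 + y
M(v, X) = 8 + X (M(v, X) = 4 - (-4 - X) = 4 + (4 + X) = 8 + X)
A + M(-130, K(6)) = 5602 + (8 + (2 + 6)) = 5602 + (8 + 8) = 5602 + 16 = 5618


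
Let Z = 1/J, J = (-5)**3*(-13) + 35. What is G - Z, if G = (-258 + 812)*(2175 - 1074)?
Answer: 1012523639/1660 ≈ 6.0995e+5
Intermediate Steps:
J = 1660 (J = -125*(-13) + 35 = 1625 + 35 = 1660)
G = 609954 (G = 554*1101 = 609954)
Z = 1/1660 ≈ 0.00060241
G - Z = 609954 - 1*1/1660 = 609954 - 1/1660 = 1012523639/1660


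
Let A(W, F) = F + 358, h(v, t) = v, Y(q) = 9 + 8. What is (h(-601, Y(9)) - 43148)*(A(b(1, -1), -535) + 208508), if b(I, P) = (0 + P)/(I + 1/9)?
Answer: -9114272919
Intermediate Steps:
Y(q) = 17
b(I, P) = P/(1/9 + I) (b(I, P) = P/(I + 1/9) = P/(1/9 + I))
A(W, F) = 358 + F
(h(-601, Y(9)) - 43148)*(A(b(1, -1), -535) + 208508) = (-601 - 43148)*((358 - 535) + 208508) = -43749*(-177 + 208508) = -43749*208331 = -9114272919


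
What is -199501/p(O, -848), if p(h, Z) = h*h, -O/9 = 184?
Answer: -199501/2742336 ≈ -0.072749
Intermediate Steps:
O = -1656 (O = -9*184 = -1656)
p(h, Z) = h**2
-199501/p(O, -848) = -199501/((-1656)**2) = -199501/2742336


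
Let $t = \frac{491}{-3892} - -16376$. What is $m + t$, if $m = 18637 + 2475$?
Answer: $\frac{145902805}{3892} \approx 37488.0$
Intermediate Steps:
$m = 21112$
$t = \frac{63734901}{3892}$ ($t = 491 \left(- \frac{1}{3892}\right) + 16376 = - \frac{491}{3892} + 16376 = \frac{63734901}{3892} \approx 16376.0$)
$m + t = 21112 + \frac{63734901}{3892} = \frac{145902805}{3892}$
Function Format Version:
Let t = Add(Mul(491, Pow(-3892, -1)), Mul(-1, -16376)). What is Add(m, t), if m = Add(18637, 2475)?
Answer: Rational(145902805, 3892) ≈ 37488.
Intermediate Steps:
m = 21112
t = Rational(63734901, 3892) (t = Add(Mul(491, Rational(-1, 3892)), 16376) = Add(Rational(-491, 3892), 16376) = Rational(63734901, 3892) ≈ 16376.)
Add(m, t) = Add(21112, Rational(63734901, 3892)) = Rational(145902805, 3892)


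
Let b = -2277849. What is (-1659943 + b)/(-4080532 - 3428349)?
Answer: 3937792/7508881 ≈ 0.52442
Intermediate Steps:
(-1659943 + b)/(-4080532 - 3428349) = (-1659943 - 2277849)/(-4080532 - 3428349) = -3937792/(-7508881) = -3937792*(-1/7508881) = 3937792/7508881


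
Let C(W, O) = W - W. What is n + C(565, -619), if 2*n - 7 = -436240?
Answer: -436233/2 ≈ -2.1812e+5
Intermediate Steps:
C(W, O) = 0
n = -436233/2 (n = 7/2 + (½)*(-436240) = 7/2 - 218120 = -436233/2 ≈ -2.1812e+5)
n + C(565, -619) = -436233/2 + 0 = -436233/2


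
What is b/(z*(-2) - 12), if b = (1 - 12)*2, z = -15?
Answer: -11/9 ≈ -1.2222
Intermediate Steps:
b = -22 (b = -11*2 = -22)
b/(z*(-2) - 12) = -22/(-15*(-2) - 12) = -22/(30 - 12) = -22/18 = -22*1/18 = -11/9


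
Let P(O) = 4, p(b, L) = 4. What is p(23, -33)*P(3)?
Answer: 16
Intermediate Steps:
p(23, -33)*P(3) = 4*4 = 16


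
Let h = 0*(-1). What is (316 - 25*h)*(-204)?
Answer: -64464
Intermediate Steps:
h = 0
(316 - 25*h)*(-204) = (316 - 25*0)*(-204) = (316 + 0)*(-204) = 316*(-204) = -64464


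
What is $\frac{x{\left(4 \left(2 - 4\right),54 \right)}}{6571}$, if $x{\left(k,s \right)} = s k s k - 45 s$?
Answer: $\frac{184194}{6571} \approx 28.031$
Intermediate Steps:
$x{\left(k,s \right)} = - 45 s + k^{2} s^{2}$ ($x{\left(k,s \right)} = k s^{2} k - 45 s = k^{2} s^{2} - 45 s = - 45 s + k^{2} s^{2}$)
$\frac{x{\left(4 \left(2 - 4\right),54 \right)}}{6571} = \frac{54 \left(-45 + 54 \left(4 \left(2 - 4\right)\right)^{2}\right)}{6571} = 54 \left(-45 + 54 \left(4 \left(-2\right)\right)^{2}\right) \frac{1}{6571} = 54 \left(-45 + 54 \left(-8\right)^{2}\right) \frac{1}{6571} = 54 \left(-45 + 54 \cdot 64\right) \frac{1}{6571} = 54 \left(-45 + 3456\right) \frac{1}{6571} = 54 \cdot 3411 \cdot \frac{1}{6571} = 184194 \cdot \frac{1}{6571} = \frac{184194}{6571}$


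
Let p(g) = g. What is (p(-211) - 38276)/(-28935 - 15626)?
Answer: 38487/44561 ≈ 0.86369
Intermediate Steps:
(p(-211) - 38276)/(-28935 - 15626) = (-211 - 38276)/(-28935 - 15626) = -38487/(-44561) = -38487*(-1/44561) = 38487/44561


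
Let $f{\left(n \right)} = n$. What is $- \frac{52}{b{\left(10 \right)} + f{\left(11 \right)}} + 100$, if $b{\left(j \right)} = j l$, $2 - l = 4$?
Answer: $\frac{952}{9} \approx 105.78$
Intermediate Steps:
$l = -2$ ($l = 2 - 4 = -2$)
$b{\left(j \right)} = - 2 j$ ($b{\left(j \right)} = j \left(-2\right) = - 2 j$)
$- \frac{52}{b{\left(10 \right)} + f{\left(11 \right)}} + 100 = - \frac{52}{\left(-2\right) 10 + 11} + 100 = - \frac{52}{-20 + 11} + 100 = - \frac{52}{-9} + 100 = \left(-52\right) \left(- \frac{1}{9}\right) + 100 = \frac{52}{9} + 100 = \frac{952}{9}$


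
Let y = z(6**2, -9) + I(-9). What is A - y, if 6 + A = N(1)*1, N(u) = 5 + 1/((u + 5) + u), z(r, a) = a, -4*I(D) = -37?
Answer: -31/28 ≈ -1.1071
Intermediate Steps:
I(D) = 37/4 (I(D) = -1/4*(-37) = 37/4)
N(u) = 5 + 1/(5 + 2*u) (N(u) = 5 + 1/((5 + u) + u) = 5 + 1/(5 + 2*u))
A = -6/7 (A = -6 + (2*(13 + 5*1)/(5 + 2*1))*1 = -6 + (2*(13 + 5)/(5 + 2))*1 = -6 + (2*18/7)*1 = -6 + (2*(1/7)*18)*1 = -6 + (36/7)*1 = -6 + 36/7 = -6/7 ≈ -0.85714)
y = 1/4 (y = -9 + 37/4 = 1/4 ≈ 0.25000)
A - y = -6/7 - 1*1/4 = -6/7 - 1/4 = -31/28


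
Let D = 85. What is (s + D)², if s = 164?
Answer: 62001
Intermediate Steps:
(s + D)² = (164 + 85)² = 249² = 62001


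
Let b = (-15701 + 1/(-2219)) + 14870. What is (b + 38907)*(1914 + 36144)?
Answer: 3215544891294/2219 ≈ 1.4491e+9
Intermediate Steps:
b = -1843990/2219 (b = (-15701 - 1/2219) + 14870 = -34840520/2219 + 14870 = -1843990/2219 ≈ -831.00)
(b + 38907)*(1914 + 36144) = (-1843990/2219 + 38907)*(1914 + 36144) = (84490643/2219)*38058 = 3215544891294/2219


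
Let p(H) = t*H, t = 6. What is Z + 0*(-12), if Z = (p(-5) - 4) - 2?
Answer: -36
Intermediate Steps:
p(H) = 6*H
Z = -36 (Z = (6*(-5) - 4) - 2 = (-30 - 4) - 2 = -34 - 2 = -36)
Z + 0*(-12) = -36 + 0*(-12) = -36 + 0 = -36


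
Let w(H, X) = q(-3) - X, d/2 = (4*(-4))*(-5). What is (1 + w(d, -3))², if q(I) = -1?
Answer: 9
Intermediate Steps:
d = 160 (d = 2*((4*(-4))*(-5)) = 2*(-16*(-5)) = 2*80 = 160)
w(H, X) = -1 - X
(1 + w(d, -3))² = (1 + (-1 - 1*(-3)))² = (1 + (-1 + 3))² = (1 + 2)² = 3² = 9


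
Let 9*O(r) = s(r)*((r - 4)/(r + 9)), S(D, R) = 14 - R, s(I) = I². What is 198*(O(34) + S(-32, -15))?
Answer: 1009866/43 ≈ 23485.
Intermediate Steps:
O(r) = r²*(-4 + r)/(9*(9 + r)) (O(r) = (r²*((r - 4)/(r + 9)))/9 = (r²*((-4 + r)/(9 + r)))/9 = (r²*(-4 + r)/(9 + r))/9 = r²*(-4 + r)/(9*(9 + r)))
198*(O(34) + S(-32, -15)) = 198*((⅑)*34²*(-4 + 34)/(9 + 34) + (14 - 1*(-15))) = 198*((⅑)*1156*30/43 + (14 + 15)) = 198*((⅑)*1156*(1/43)*30 + 29) = 198*(11560/129 + 29) = 198*(15301/129) = 1009866/43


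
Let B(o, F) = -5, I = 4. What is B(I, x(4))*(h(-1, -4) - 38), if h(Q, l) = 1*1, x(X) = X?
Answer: 185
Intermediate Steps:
h(Q, l) = 1
B(I, x(4))*(h(-1, -4) - 38) = -5*(1 - 38) = -5*(-37) = 185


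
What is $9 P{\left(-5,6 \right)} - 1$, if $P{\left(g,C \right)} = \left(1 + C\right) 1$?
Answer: $62$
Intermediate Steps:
$P{\left(g,C \right)} = 1 + C$
$9 P{\left(-5,6 \right)} - 1 = 9 \left(1 + 6\right) - 1 = 9 \cdot 7 - 1 = 63 - 1 = 62$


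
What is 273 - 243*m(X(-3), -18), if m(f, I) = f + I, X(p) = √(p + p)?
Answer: 4647 - 243*I*√6 ≈ 4647.0 - 595.23*I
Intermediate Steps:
X(p) = √2*√p (X(p) = √(2*p) = √2*√p)
m(f, I) = I + f
273 - 243*m(X(-3), -18) = 273 - 243*(-18 + √2*√(-3)) = 273 - 243*(-18 + √2*(I*√3)) = 273 - 243*(-18 + I*√6) = 273 + (4374 - 243*I*√6) = 4647 - 243*I*√6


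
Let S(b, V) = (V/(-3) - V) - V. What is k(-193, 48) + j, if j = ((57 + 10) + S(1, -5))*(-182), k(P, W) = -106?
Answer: -43270/3 ≈ -14423.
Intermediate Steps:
S(b, V) = -7*V/3 (S(b, V) = (V*(-1/3) - V) - V = (-V/3 - V) - V = -4*V/3 - V = -7*V/3)
j = -42952/3 (j = ((57 + 10) - 7/3*(-5))*(-182) = (67 + 35/3)*(-182) = (236/3)*(-182) = -42952/3 ≈ -14317.)
k(-193, 48) + j = -106 - 42952/3 = -43270/3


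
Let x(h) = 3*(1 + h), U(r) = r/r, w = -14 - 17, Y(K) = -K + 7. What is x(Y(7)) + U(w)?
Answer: 4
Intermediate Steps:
Y(K) = 7 - K
w = -31
U(r) = 1
x(h) = 3 + 3*h
x(Y(7)) + U(w) = (3 + 3*(7 - 1*7)) + 1 = (3 + 3*(7 - 7)) + 1 = (3 + 3*0) + 1 = (3 + 0) + 1 = 3 + 1 = 4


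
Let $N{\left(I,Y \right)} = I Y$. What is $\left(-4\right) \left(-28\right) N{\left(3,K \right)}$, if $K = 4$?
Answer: $1344$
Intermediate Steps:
$\left(-4\right) \left(-28\right) N{\left(3,K \right)} = \left(-4\right) \left(-28\right) 3 \cdot 4 = 112 \cdot 12 = 1344$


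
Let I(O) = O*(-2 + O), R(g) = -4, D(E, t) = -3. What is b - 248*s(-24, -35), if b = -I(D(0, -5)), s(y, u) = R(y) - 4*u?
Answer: -33743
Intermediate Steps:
s(y, u) = -4 - 4*u
b = -15 (b = -(-3)*(-2 - 3) = -(-3)*(-5) = -1*15 = -15)
b - 248*s(-24, -35) = -15 - 248*(-4 - 4*(-35)) = -15 - 248*(-4 + 140) = -15 - 248*136 = -15 - 33728 = -33743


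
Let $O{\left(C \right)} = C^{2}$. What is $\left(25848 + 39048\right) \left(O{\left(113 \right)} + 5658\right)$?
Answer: $1195838592$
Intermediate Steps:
$\left(25848 + 39048\right) \left(O{\left(113 \right)} + 5658\right) = \left(25848 + 39048\right) \left(113^{2} + 5658\right) = 64896 \left(12769 + 5658\right) = 64896 \cdot 18427 = 1195838592$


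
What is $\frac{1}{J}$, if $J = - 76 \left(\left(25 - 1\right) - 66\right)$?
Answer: $\frac{1}{3192} \approx 0.00031328$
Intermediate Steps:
$J = 3192$ ($J = - 76 \left(\left(25 - 1\right) - 66\right) = - 76 \left(24 - 66\right) = \left(-76\right) \left(-42\right) = 3192$)
$\frac{1}{J} = \frac{1}{3192}$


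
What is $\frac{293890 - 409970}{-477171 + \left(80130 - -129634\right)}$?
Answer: $\frac{116080}{267407} \approx 0.43409$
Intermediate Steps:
$\frac{293890 - 409970}{-477171 + \left(80130 - -129634\right)} = - \frac{116080}{-477171 + \left(80130 + 129634\right)} = - \frac{116080}{-477171 + 209764} = - \frac{116080}{-267407} = \left(-116080\right) \left(- \frac{1}{267407}\right) = \frac{116080}{267407}$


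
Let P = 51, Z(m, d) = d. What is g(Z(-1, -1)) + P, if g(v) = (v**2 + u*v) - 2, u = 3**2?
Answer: 41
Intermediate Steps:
u = 9
g(v) = -2 + v**2 + 9*v (g(v) = (v**2 + 9*v) - 2 = -2 + v**2 + 9*v)
g(Z(-1, -1)) + P = (-2 + (-1)**2 + 9*(-1)) + 51 = (-2 + 1 - 9) + 51 = -10 + 51 = 41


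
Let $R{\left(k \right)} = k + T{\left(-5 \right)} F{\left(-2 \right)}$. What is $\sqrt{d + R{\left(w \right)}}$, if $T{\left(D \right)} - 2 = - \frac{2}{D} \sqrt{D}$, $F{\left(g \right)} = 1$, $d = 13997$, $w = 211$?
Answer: $\frac{\sqrt{355250 + 10 i \sqrt{5}}}{5} \approx 119.21 + 0.0037516 i$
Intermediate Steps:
$T{\left(D \right)} = 2 - \frac{2}{\sqrt{D}}$ ($T{\left(D \right)} = 2 + - \frac{2}{D} \sqrt{D} = 2 - \frac{2}{\sqrt{D}}$)
$R{\left(k \right)} = 2 + k + \frac{2 i \sqrt{5}}{5}$ ($R{\left(k \right)} = k + \left(2 - \frac{2}{i \sqrt{5}}\right) 1 = k + \left(2 - 2 \left(- \frac{i \sqrt{5}}{5}\right)\right) 1 = k + \left(2 + \frac{2 i \sqrt{5}}{5}\right) 1 = k + \left(2 + \frac{2 i \sqrt{5}}{5}\right) = 2 + k + \frac{2 i \sqrt{5}}{5}$)
$\sqrt{d + R{\left(w \right)}} = \sqrt{13997 + \left(2 + 211 + \frac{2 i \sqrt{5}}{5}\right)} = \sqrt{13997 + \left(213 + \frac{2 i \sqrt{5}}{5}\right)} = \sqrt{14210 + \frac{2 i \sqrt{5}}{5}}$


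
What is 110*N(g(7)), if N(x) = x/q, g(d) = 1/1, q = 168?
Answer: 55/84 ≈ 0.65476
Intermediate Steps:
g(d) = 1
N(x) = x/168
110*N(g(7)) = 110*((1/168)*1) = 110*(1/168) = 55/84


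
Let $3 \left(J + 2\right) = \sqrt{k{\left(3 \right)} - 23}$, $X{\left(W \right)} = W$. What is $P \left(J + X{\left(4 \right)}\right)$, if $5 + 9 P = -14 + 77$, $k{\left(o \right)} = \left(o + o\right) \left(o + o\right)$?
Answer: $\frac{116}{9} + \frac{58 \sqrt{13}}{27} \approx 20.634$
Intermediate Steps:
$k{\left(o \right)} = 4 o^{2}$ ($k{\left(o \right)} = 2 o 2 o = 4 o^{2}$)
$J = -2 + \frac{\sqrt{13}}{3}$ ($J = -2 + \frac{\sqrt{4 \cdot 3^{2} - 23}}{3} = -2 + \frac{\sqrt{4 \cdot 9 - 23}}{3} = -2 + \frac{\sqrt{36 - 23}}{3} = -2 + \frac{\sqrt{13}}{3} \approx -0.79815$)
$P = \frac{58}{9}$ ($P = - \frac{5}{9} + \frac{-14 + 77}{9} = - \frac{5}{9} + \frac{1}{9} \cdot 63 = - \frac{5}{9} + 7 = \frac{58}{9} \approx 6.4444$)
$P \left(J + X{\left(4 \right)}\right) = \frac{58 \left(\left(-2 + \frac{\sqrt{13}}{3}\right) + 4\right)}{9} = \frac{58 \left(2 + \frac{\sqrt{13}}{3}\right)}{9} = \frac{116}{9} + \frac{58 \sqrt{13}}{27}$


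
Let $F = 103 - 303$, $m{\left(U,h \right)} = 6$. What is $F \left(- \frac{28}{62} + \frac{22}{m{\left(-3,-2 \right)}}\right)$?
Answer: $- \frac{59800}{93} \approx -643.01$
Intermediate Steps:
$F = -200$
$F \left(- \frac{28}{62} + \frac{22}{m{\left(-3,-2 \right)}}\right) = - 200 \left(- \frac{28}{62} + \frac{22}{6}\right) = - 200 \left(\left(-28\right) \frac{1}{62} + 22 \cdot \frac{1}{6}\right) = - 200 \left(- \frac{14}{31} + \frac{11}{3}\right) = \left(-200\right) \frac{299}{93} = - \frac{59800}{93}$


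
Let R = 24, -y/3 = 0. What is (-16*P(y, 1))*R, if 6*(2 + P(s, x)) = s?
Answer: 768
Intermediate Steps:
y = 0 (y = -3*0 = 0)
P(s, x) = -2 + s/6
(-16*P(y, 1))*R = -16*(-2 + (⅙)*0)*24 = -16*(-2 + 0)*24 = -16*(-2)*24 = 32*24 = 768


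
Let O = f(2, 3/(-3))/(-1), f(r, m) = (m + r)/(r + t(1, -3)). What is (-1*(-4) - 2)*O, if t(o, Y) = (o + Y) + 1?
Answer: -2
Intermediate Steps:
t(o, Y) = 1 + Y + o (t(o, Y) = (Y + o) + 1 = 1 + Y + o)
f(r, m) = (m + r)/(-1 + r) (f(r, m) = (m + r)/(r + (1 - 3 + 1)) = (m + r)/(r - 1) = (m + r)/(-1 + r))
O = -1 (O = ((3/(-3) + 2)/(-1 + 2))/(-1) = ((3*(-⅓) + 2)/1)*(-1) = (1*(-1 + 2))*(-1) = (1*1)*(-1) = 1*(-1) = -1)
(-1*(-4) - 2)*O = (-1*(-4) - 2)*(-1) = (4 - 2)*(-1) = 2*(-1) = -2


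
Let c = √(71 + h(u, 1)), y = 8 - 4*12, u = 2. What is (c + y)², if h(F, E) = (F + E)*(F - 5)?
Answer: (40 - √62)² ≈ 1032.1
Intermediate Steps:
h(F, E) = (-5 + F)*(E + F) (h(F, E) = (E + F)*(-5 + F) = (-5 + F)*(E + F))
y = -40 (y = 8 - 48 = -40)
c = √62 (c = √(71 + (2² - 5*1 - 5*2 + 1*2)) = √(71 + (4 - 5 - 10 + 2)) = √(71 - 9) = √62 ≈ 7.8740)
(c + y)² = (√62 - 40)² = (-40 + √62)²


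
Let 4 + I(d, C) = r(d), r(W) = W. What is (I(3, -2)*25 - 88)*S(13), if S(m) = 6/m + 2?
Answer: -3616/13 ≈ -278.15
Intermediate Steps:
I(d, C) = -4 + d
S(m) = 2 + 6/m
(I(3, -2)*25 - 88)*S(13) = ((-4 + 3)*25 - 88)*(2 + 6/13) = (-1*25 - 88)*(2 + 6*(1/13)) = (-25 - 88)*(2 + 6/13) = -113*32/13 = -3616/13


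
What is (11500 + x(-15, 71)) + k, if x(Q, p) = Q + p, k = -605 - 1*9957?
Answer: 994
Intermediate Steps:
k = -10562 (k = -605 - 9957 = -10562)
(11500 + x(-15, 71)) + k = (11500 + (-15 + 71)) - 10562 = (11500 + 56) - 10562 = 11556 - 10562 = 994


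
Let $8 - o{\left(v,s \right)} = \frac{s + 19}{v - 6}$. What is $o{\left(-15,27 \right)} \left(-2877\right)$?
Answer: $-29318$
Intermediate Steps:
$o{\left(v,s \right)} = 8 - \frac{19 + s}{-6 + v}$ ($o{\left(v,s \right)} = 8 - \frac{s + 19}{v - 6} = 8 - \frac{19 + s}{-6 + v}$)
$o{\left(-15,27 \right)} \left(-2877\right) = \frac{-67 - 27 + 8 \left(-15\right)}{-6 - 15} \left(-2877\right) = \frac{-67 - 27 - 120}{-21} \left(-2877\right) = \left(- \frac{1}{21}\right) \left(-214\right) \left(-2877\right) = \frac{214}{21} \left(-2877\right) = -29318$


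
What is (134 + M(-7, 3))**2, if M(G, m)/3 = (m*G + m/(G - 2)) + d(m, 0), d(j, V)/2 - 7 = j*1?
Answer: 16900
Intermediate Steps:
d(j, V) = 14 + 2*j (d(j, V) = 14 + 2*(j*1) = 14 + 2*j)
M(G, m) = 42 + 6*m + 3*G*m + 3*m/(-2 + G) (M(G, m) = 3*((m*G + m/(G - 2)) + (14 + 2*m)) = 3*((G*m + m/(-2 + G)) + (14 + 2*m)) = 3*(14 + 2*m + G*m + m/(-2 + G)) = 42 + 6*m + 3*G*m + 3*m/(-2 + G))
(134 + M(-7, 3))**2 = (134 + 3*(-28 - 3*3 + 14*(-7) + 3*(-7)**2)/(-2 - 7))**2 = (134 + 3*(-28 - 9 - 98 + 3*49)/(-9))**2 = (134 + 3*(-1/9)*(-28 - 9 - 98 + 147))**2 = (134 + 3*(-1/9)*12)**2 = (134 - 4)**2 = 130**2 = 16900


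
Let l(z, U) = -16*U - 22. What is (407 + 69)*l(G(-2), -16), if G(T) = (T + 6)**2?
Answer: 111384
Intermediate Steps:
G(T) = (6 + T)**2
l(z, U) = -22 - 16*U
(407 + 69)*l(G(-2), -16) = (407 + 69)*(-22 - 16*(-16)) = 476*(-22 + 256) = 476*234 = 111384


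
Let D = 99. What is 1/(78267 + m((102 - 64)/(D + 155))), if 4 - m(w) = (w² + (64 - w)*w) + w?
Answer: 127/9939182 ≈ 1.2778e-5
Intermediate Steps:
m(w) = 4 - w - w² - w*(64 - w) (m(w) = 4 - ((w² + (64 - w)*w) + w) = 4 - ((w² + w*(64 - w)) + w) = 4 - (w + w² + w*(64 - w)) = 4 + (-w - w² - w*(64 - w)) = 4 - w - w² - w*(64 - w))
1/(78267 + m((102 - 64)/(D + 155))) = 1/(78267 + (4 - 65*(102 - 64)/(99 + 155))) = 1/(78267 + (4 - 2470/254)) = 1/(78267 + (4 - 65*19/127)) = 1/(78267 + (4 - 1235/127)) = 1/(78267 - 727/127) = 1/(9939182/127) = 127/9939182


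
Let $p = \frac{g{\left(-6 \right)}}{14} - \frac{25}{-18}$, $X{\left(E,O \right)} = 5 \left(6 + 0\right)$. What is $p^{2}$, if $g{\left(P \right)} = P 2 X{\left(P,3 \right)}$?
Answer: $\frac{9394225}{15876} \approx 591.72$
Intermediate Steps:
$X{\left(E,O \right)} = 30$ ($X{\left(E,O \right)} = 5 \cdot 6 = 30$)
$g{\left(P \right)} = 60 P$ ($g{\left(P \right)} = P 2 \cdot 30 = 2 P 30 = 60 P$)
$p = - \frac{3065}{126}$ ($p = \frac{60 \left(-6\right)}{14} - \frac{25}{-18} = \left(-360\right) \frac{1}{14} - - \frac{25}{18} = - \frac{180}{7} + \frac{25}{18} = - \frac{3065}{126} \approx -24.325$)
$p^{2} = \left(- \frac{3065}{126}\right)^{2} = \frac{9394225}{15876}$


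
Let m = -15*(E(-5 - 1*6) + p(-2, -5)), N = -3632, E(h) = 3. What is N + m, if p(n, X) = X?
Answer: -3602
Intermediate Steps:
m = 30 (m = -15*(3 - 5) = -15*(-2) = 30)
N + m = -3632 + 30 = -3602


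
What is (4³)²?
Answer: 4096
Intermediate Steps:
(4³)² = 64² = 4096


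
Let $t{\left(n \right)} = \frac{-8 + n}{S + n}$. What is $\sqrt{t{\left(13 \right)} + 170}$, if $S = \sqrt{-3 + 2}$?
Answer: $\frac{\sqrt{196962 - 34 i}}{34} \approx 13.053 - 0.0011266 i$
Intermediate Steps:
$S = i$ ($S = \sqrt{-1} = i \approx 1.0 i$)
$t{\left(n \right)} = \frac{-8 + n}{i + n}$
$\sqrt{t{\left(13 \right)} + 170} = \sqrt{\frac{-8 + 13}{i + 13} + 170} = \sqrt{\frac{1}{13 + i} 5 + 170} = \sqrt{\frac{13 - i}{170} \cdot 5 + 170} = \sqrt{\frac{13 - i}{34} + 170} = \sqrt{170 + \frac{13 - i}{34}}$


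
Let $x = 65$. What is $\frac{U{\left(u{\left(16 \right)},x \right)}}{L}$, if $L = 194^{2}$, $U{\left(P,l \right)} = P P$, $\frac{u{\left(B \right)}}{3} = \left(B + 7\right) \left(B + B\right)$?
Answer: $\frac{1218816}{9409} \approx 129.54$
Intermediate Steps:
$u{\left(B \right)} = 6 B \left(7 + B\right)$ ($u{\left(B \right)} = 3 \left(B + 7\right) \left(B + B\right) = 3 \left(7 + B\right) 2 B = 3 \cdot 2 B \left(7 + B\right) = 6 B \left(7 + B\right)$)
$U{\left(P,l \right)} = P^{2}$
$L = 37636$
$\frac{U{\left(u{\left(16 \right)},x \right)}}{L} = \frac{\left(6 \cdot 16 \left(7 + 16\right)\right)^{2}}{37636} = \left(6 \cdot 16 \cdot 23\right)^{2} \cdot \frac{1}{37636} = 2208^{2} \cdot \frac{1}{37636} = 4875264 \cdot \frac{1}{37636} = \frac{1218816}{9409}$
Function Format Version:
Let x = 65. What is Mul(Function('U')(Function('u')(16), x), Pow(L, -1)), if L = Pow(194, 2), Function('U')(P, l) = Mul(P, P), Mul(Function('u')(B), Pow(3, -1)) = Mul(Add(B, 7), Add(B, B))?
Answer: Rational(1218816, 9409) ≈ 129.54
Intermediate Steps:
Function('u')(B) = Mul(6, B, Add(7, B)) (Function('u')(B) = Mul(3, Mul(Add(B, 7), Add(B, B))) = Mul(3, Mul(Add(7, B), Mul(2, B))) = Mul(3, Mul(2, B, Add(7, B))) = Mul(6, B, Add(7, B)))
Function('U')(P, l) = Pow(P, 2)
L = 37636
Mul(Function('U')(Function('u')(16), x), Pow(L, -1)) = Mul(Pow(Mul(6, 16, Add(7, 16)), 2), Pow(37636, -1)) = Mul(Pow(Mul(6, 16, 23), 2), Rational(1, 37636)) = Mul(Pow(2208, 2), Rational(1, 37636)) = Mul(4875264, Rational(1, 37636)) = Rational(1218816, 9409)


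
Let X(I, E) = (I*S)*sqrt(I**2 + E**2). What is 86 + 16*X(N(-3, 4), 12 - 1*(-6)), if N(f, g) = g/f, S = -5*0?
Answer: 86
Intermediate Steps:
S = 0
X(I, E) = 0 (X(I, E) = (I*0)*sqrt(I**2 + E**2) = 0*sqrt(E**2 + I**2) = 0)
86 + 16*X(N(-3, 4), 12 - 1*(-6)) = 86 + 16*0 = 86 + 0 = 86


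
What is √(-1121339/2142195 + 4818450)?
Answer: √22111861843655762145/2142195 ≈ 2195.1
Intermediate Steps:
√(-1121339/2142195 + 4818450) = √(10322058376411/2142195) = √22111861843655762145/2142195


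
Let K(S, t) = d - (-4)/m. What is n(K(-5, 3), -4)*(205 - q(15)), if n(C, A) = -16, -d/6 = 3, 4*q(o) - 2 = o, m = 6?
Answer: -3212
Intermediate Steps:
q(o) = ½ + o/4
d = -18 (d = -6*3 = -18)
K(S, t) = -52/3 (K(S, t) = -18 - (-4)/6 = -18 - 1*(-⅔) = -18 + ⅔ = -52/3)
n(K(-5, 3), -4)*(205 - q(15)) = -16*(205 - (½ + (¼)*15)) = -16*(205 - (½ + 15/4)) = -16*(205 - 1*17/4) = -16*(205 - 17/4) = -16*803/4 = -3212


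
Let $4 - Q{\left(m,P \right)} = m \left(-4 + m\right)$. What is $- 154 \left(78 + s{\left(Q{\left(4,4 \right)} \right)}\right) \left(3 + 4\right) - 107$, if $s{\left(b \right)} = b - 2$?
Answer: $-86347$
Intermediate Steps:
$Q{\left(m,P \right)} = 4 - m \left(-4 + m\right)$
$s{\left(b \right)} = -2 + b$ ($s{\left(b \right)} = b - 2 = -2 + b$)
$- 154 \left(78 + s{\left(Q{\left(4,4 \right)} \right)}\right) \left(3 + 4\right) - 107 = - 154 \left(78 + \left(-2 + \left(4 - 4^{2} + 4 \cdot 4\right)\right)\right) \left(3 + 4\right) - 107 = - 154 \left(78 + \left(-2 + \left(4 - 16 + 16\right)\right)\right) 7 - 107 = - 154 \left(78 + \left(-2 + 4\right)\right) 7 - 107 = - 154 \left(78 + 2\right) 7 - 107 = - 154 \cdot 80 \cdot 7 - 107 = \left(-154\right) 560 - 107 = -86240 - 107 = -86347$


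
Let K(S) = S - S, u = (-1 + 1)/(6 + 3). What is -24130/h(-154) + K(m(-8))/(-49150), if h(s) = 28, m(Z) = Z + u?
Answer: -12065/14 ≈ -861.79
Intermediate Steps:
u = 0 (u = 0/9 = 0*(⅑) = 0)
m(Z) = Z (m(Z) = Z + 0 = Z)
K(S) = 0
-24130/h(-154) + K(m(-8))/(-49150) = -24130/28 + 0/(-49150) = -24130*1/28 + 0*(-1/49150) = -12065/14 + 0 = -12065/14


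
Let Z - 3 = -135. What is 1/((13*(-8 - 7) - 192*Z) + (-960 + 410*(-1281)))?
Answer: -1/501021 ≈ -1.9959e-6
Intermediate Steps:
Z = -132 (Z = 3 - 135 = -132)
1/((13*(-8 - 7) - 192*Z) + (-960 + 410*(-1281))) = 1/((13*(-8 - 7) - 192*(-132)) + (-960 + 410*(-1281))) = 1/((13*(-15) + 25344) + (-960 - 525210)) = 1/((-195 + 25344) - 526170) = 1/(25149 - 526170) = 1/(-501021) = -1/501021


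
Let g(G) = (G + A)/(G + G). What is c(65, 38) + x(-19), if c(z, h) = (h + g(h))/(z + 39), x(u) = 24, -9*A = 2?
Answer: 433399/17784 ≈ 24.370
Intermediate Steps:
A = -2/9 (A = -⅑*2 = -2/9 ≈ -0.22222)
g(G) = (-2/9 + G)/(2*G) (g(G) = (G - 2/9)/(G + G) = (-2/9 + G)/((2*G)) = (-2/9 + G)*(1/(2*G)) = (-2/9 + G)/(2*G))
c(z, h) = (h + (-2 + 9*h)/(18*h))/(39 + z) (c(z, h) = (h + (-2 + 9*h)/(18*h))/(z + 39) = (h + (-2 + 9*h)/(18*h))/(39 + z))
c(65, 38) + x(-19) = (-⅑ + 38² + (½)*38)/(38*(39 + 65)) + 24 = (1/38)*(-⅑ + 1444 + 19)/104 + 24 = (1/38)*(1/104)*(13166/9) + 24 = 6583/17784 + 24 = 433399/17784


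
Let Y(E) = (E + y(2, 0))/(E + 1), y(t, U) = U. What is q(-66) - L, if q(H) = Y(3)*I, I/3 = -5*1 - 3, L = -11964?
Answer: 11946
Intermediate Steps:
Y(E) = E/(1 + E) (Y(E) = (E + 0)/(E + 1) = E/(1 + E))
I = -24 (I = 3*(-5*1 - 3) = 3*(-5 - 3) = 3*(-8) = -24)
q(H) = -18 (q(H) = (3/(1 + 3))*(-24) = (3/4)*(-24) = (3*(¼))*(-24) = (¾)*(-24) = -18)
q(-66) - L = -18 - 1*(-11964) = -18 + 11964 = 11946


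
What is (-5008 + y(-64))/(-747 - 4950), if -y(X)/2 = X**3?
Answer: -519280/5697 ≈ -91.150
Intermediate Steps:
y(X) = -2*X**3
(-5008 + y(-64))/(-747 - 4950) = (-5008 - 2*(-64)**3)/(-747 - 4950) = (-5008 - 2*(-262144))/(-5697) = (-5008 + 524288)*(-1/5697) = 519280*(-1/5697) = -519280/5697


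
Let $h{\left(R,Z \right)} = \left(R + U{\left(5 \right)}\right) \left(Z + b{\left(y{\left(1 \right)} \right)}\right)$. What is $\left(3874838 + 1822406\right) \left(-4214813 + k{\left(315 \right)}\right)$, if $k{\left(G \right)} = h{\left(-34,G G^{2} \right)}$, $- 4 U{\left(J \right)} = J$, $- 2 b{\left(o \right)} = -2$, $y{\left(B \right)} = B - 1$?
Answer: $-6301063226277848$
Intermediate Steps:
$y{\left(B \right)} = -1 + B$
$b{\left(o \right)} = 1$ ($b{\left(o \right)} = \left(- \frac{1}{2}\right) \left(-2\right) = 1$)
$U{\left(J \right)} = - \frac{J}{4}$
$h{\left(R,Z \right)} = \left(1 + Z\right) \left(- \frac{5}{4} + R\right)$ ($h{\left(R,Z \right)} = \left(R - \frac{5}{4}\right) \left(Z + 1\right) = \left(R - \frac{5}{4}\right) \left(1 + Z\right) = \left(- \frac{5}{4} + R\right) \left(1 + Z\right) = \left(1 + Z\right) \left(- \frac{5}{4} + R\right)$)
$k{\left(G \right)} = - \frac{141}{4} - \frac{141 G^{3}}{4}$ ($k{\left(G \right)} = - \frac{5}{4} - 34 - \frac{5 G G^{2}}{4} - 34 G G^{2} = - \frac{5}{4} - 34 - \frac{5 G^{3}}{4} - 34 G^{3} = - \frac{141}{4} - \frac{141 G^{3}}{4}$)
$\left(3874838 + 1822406\right) \left(-4214813 + k{\left(315 \right)}\right) = \left(3874838 + 1822406\right) \left(-4214813 - \left(\frac{141}{4} + \frac{141 \cdot 315^{3}}{4}\right)\right) = 5697244 \left(-4214813 - 1101769629\right) = 5697244 \left(-1105984442\right) = -6301063226277848$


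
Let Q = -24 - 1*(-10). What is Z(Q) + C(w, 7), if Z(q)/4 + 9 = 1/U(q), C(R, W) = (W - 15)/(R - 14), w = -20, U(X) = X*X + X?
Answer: -55294/1547 ≈ -35.743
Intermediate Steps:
U(X) = X + X² (U(X) = X² + X = X + X²)
Q = -14 (Q = -24 + 10 = -14)
C(R, W) = (-15 + W)/(-14 + R)
Z(q) = -36 + 4/(q*(1 + q)) (Z(q) = -36 + 4/((q*(1 + q))) = -36 + 4*(1/(q*(1 + q))) = -36 + 4/(q*(1 + q)))
Z(Q) + C(w, 7) = (-36 + 4/(-14*(1 - 14))) + (-15 + 7)/(-14 - 20) = (-36 + 4*(-1/14)/(-13)) - 8/(-34) = (-36 + 4*(-1/14)*(-1/13)) - 1/34*(-8) = (-36 + 2/91) + 4/17 = -3274/91 + 4/17 = -55294/1547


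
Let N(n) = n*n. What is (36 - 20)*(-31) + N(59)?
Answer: 2985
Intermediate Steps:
N(n) = n**2
(36 - 20)*(-31) + N(59) = (36 - 20)*(-31) + 59**2 = 16*(-31) + 3481 = -496 + 3481 = 2985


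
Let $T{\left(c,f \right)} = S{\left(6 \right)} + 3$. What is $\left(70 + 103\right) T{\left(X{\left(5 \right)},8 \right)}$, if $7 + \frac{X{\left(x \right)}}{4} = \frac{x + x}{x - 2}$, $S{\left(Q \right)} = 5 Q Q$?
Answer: $31659$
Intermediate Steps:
$S{\left(Q \right)} = 5 Q^{2}$
$X{\left(x \right)} = -28 + \frac{8 x}{-2 + x}$ ($X{\left(x \right)} = -28 + 4 \frac{x + x}{x - 2} = -28 + 4 \frac{2 x}{-2 + x} = -28 + \frac{8 x}{-2 + x}$)
$T{\left(c,f \right)} = 183$ ($T{\left(c,f \right)} = 5 \cdot 6^{2} + 3 = 5 \cdot 36 + 3 = 180 + 3 = 183$)
$\left(70 + 103\right) T{\left(X{\left(5 \right)},8 \right)} = \left(70 + 103\right) 183 = 173 \cdot 183 = 31659$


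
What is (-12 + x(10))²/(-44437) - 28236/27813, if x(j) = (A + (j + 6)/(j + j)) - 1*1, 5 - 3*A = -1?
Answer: -10480139971/10299385675 ≈ -1.0175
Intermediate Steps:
A = 2 (A = 5/3 - ⅓*(-1) = 5/3 + ⅓ = 2)
x(j) = 1 + (6 + j)/(2*j) (x(j) = (2 + (j + 6)/(j + j)) - 1*1 = (2 + (6 + j)/((2*j))) - 1 = (2 + (6 + j)*(1/(2*j))) - 1 = (2 + (6 + j)/(2*j)) - 1 = 1 + (6 + j)/(2*j))
(-12 + x(10))²/(-44437) - 28236/27813 = (-12 + (3/2 + 3/10))²/(-44437) - 28236/27813 = (-12 + (3/2 + 3*(⅒)))²*(-1/44437) - 28236*1/27813 = (-12 + (3/2 + 3/10))²*(-1/44437) - 9412/9271 = (-12 + 9/5)²*(-1/44437) - 9412/9271 = (-51/5)²*(-1/44437) - 9412/9271 = (2601/25)*(-1/44437) - 9412/9271 = -2601/1110925 - 9412/9271 = -10480139971/10299385675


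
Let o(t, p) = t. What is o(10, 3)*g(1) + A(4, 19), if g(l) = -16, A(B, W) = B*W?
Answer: -84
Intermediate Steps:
o(10, 3)*g(1) + A(4, 19) = 10*(-16) + 4*19 = -160 + 76 = -84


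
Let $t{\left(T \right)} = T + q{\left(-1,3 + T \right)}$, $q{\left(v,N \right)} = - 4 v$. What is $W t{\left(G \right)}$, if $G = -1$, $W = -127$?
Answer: $-381$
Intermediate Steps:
$t{\left(T \right)} = 4 + T$ ($t{\left(T \right)} = T - -4 = T + 4 = 4 + T$)
$W t{\left(G \right)} = - 127 \left(4 - 1\right) = \left(-127\right) 3 = -381$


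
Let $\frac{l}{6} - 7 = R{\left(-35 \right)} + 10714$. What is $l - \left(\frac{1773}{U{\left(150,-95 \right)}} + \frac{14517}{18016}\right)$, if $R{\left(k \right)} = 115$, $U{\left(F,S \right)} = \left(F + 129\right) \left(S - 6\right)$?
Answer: $\frac{3667386865961}{56408096} \approx 65015.0$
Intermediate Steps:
$U{\left(F,S \right)} = \left(-6 + S\right) \left(129 + F\right)$ ($U{\left(F,S \right)} = \left(129 + F\right) \left(-6 + S\right) = \left(-6 + S\right) \left(129 + F\right)$)
$l = 65016$ ($l = 42 + 6 \left(115 + 10714\right) = 42 + 6 \cdot 10829 = 42 + 64974 = 65016$)
$l - \left(\frac{1773}{U{\left(150,-95 \right)}} + \frac{14517}{18016}\right) = 65016 - \left(\frac{1773}{-774 - 900 + 129 \left(-95\right) + 150 \left(-95\right)} + \frac{14517}{18016}\right) = 65016 - \left(\frac{1773}{-774 - 900 - 12255 - 14250} + 14517 \cdot \frac{1}{18016}\right) = 65016 - \left(\frac{1773}{-28179} + \frac{14517}{18016}\right) = 65016 - \left(1773 \left(- \frac{1}{28179}\right) + \frac{14517}{18016}\right) = 65016 - \left(- \frac{197}{3131} + \frac{14517}{18016}\right) = 65016 - \frac{41903575}{56408096} = \frac{3667386865961}{56408096}$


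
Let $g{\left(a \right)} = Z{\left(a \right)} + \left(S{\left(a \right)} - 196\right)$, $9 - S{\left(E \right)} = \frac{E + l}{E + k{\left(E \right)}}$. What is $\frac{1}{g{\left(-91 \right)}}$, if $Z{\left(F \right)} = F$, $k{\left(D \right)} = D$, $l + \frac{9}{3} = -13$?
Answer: $- \frac{182}{50703} \approx -0.0035895$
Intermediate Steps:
$l = -16$ ($l = -3 - 13 = -16$)
$S{\left(E \right)} = 9 - \frac{-16 + E}{2 E}$ ($S{\left(E \right)} = 9 - \frac{E - 16}{E + E} = 9 - \frac{-16 + E}{2 E}$)
$g{\left(a \right)} = - \frac{375}{2} + a + \frac{8}{a}$ ($g{\left(a \right)} = a + \left(\left(\frac{17}{2} + \frac{8}{a}\right) - 196\right) = a - \left(\frac{375}{2} - \frac{8}{a}\right) = - \frac{375}{2} + a + \frac{8}{a}$)
$\frac{1}{g{\left(-91 \right)}} = \frac{1}{- \frac{375}{2} - 91 + \frac{8}{-91}} = \frac{1}{- \frac{375}{2} - 91 + 8 \left(- \frac{1}{91}\right)} = \frac{1}{- \frac{375}{2} - 91 - \frac{8}{91}} = \frac{1}{- \frac{50703}{182}} = - \frac{182}{50703}$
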